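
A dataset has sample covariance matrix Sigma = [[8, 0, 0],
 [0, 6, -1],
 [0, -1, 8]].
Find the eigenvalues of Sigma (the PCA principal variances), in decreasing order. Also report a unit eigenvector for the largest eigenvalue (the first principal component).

Step 1 — characteristic polynomial p(λ) = det(λI - Sigma) = λ³ - tr·λ² + c_1·λ - det, where tr = trace, c_1 = sum of the principal 2×2 minors, det = det(Sigma):
  tr = 8 + 6 + 8 = 22,
  c_1 = (8·6 - (0)²) + (8·8 - (0)²) + (6·8 - (-1)²) = 48 + 64 + 47 = 159,
  det = 8·(6·8 - (-1)²) - (0)·((0)·8 - (-1)·(0)) + (0)·((0)·(-1) - 6·(0)) = 8·(47) - (0)·(0) + (0)·(0) = 376.
  So p(λ) = λ³ - 22λ² + 159λ - 376.
Step 2 — look for an integer root (rational root theorem: any rational root is an integer divisor of 376). Testing λ = 8:
  p(8) = 512 - 1408 + 1272 - 376 = 0  ✓
  Dividing out (λ - 8): p(λ) = (λ - 8)(λ² - 14λ + 47).
Step 3 — remaining eigenvalues from the quadratic λ² - 14λ + 47 = 0:
  Δ = 14² - 4·47 = 196 - 188 = 8,  λ = (14 ± √8)/2 = (14 ± 2.8284)/2 ≈ 8.4142 or 5.5858.
  Sorted: λ_1 = 8.4142,  λ_2 = 8,  λ_3 = 5.5858  (check: sum = 22 = tr ✓).

Step 4 — unit eigenvector for λ_1 ≈ 8.4142: v spans the null space of (Sigma - λ_1 I), whose rows are
  r_1 = (-0.4142, 0, 0),  r_2 = (0, -2.4142, -1),  r_3 = (0, -1, -0.4142).
  v is orthogonal to every row, so take v ∝ r_1 × r_2 = ((0)·(-1) - (0)·(-2.4142), (0)·(0) - (-0.4142)·(-1), (-0.4142)·(-2.4142) - (0)·(0)) ≈ (0, -0.4142, 1).
  Rescale (multiply by -1 so the first nonzero entry is positive): u = (0, 0.4142, -1).
  ||u|| = √((0)² + (0.4142)² + (-1)²) = √(1.1716) ≈ 1.0824,  v_1 = u/||u|| ≈ (0, 0.3827, -0.9239) (||v_1|| = 1).

λ_1 = 8.4142,  λ_2 = 8,  λ_3 = 5.5858;  v_1 ≈ (0, 0.3827, -0.9239)


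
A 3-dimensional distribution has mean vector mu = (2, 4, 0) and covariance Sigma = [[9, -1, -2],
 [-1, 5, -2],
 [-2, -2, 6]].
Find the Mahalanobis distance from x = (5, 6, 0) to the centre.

Step 1 — centre the observation: (x - mu) = (3, 2, 0).

Step 2 — invert Sigma (cofactor / det for 3×3, or solve directly):
  Sigma^{-1} = [[0.13, 0.05, 0.06],
 [0.05, 0.25, 0.1],
 [0.06, 0.1, 0.22]].

Step 3 — form the quadratic (x - mu)^T · Sigma^{-1} · (x - mu):
  Sigma^{-1} · (x - mu) = (0.49, 0.65, 0.38).
  (x - mu)^T · [Sigma^{-1} · (x - mu)] = (3)·(0.49) + (2)·(0.65) + (0)·(0.38) = 2.77.

Step 4 — take square root: d = √(2.77) ≈ 1.6643.

d(x, mu) = √(2.77) ≈ 1.6643


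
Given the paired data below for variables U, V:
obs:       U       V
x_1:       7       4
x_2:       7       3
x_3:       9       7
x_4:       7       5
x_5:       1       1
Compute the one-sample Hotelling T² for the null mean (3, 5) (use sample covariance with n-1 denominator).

Step 1 — sample mean vector:
  mean(U) = (7 + 7 + 9 + 7 + 1) / 5 = 31/5 = 6.2
  mean(V) = (4 + 3 + 7 + 5 + 1) / 5 = 20/5 = 4
  x̄ = (6.2, 4),  deviation x̄ - mu_0 = (6.2, 4) - (3, 5) = (3.2, -1).

Step 2 — sample covariance matrix, S[i,j] = (1/(n-1)) · Σ_k (x_{k,i} - mean_i) · (x_{k,j} - mean_j), divisor n-1 = 4:
  S[U,U] = ((0.8)·(0.8) + (0.8)·(0.8) + (2.8)·(2.8) + (0.8)·(0.8) + (-5.2)·(-5.2)) / 4 = 36.8/4 = 9.2
  S[U,V] = ((0.8)·(0) + (0.8)·(-1) + (2.8)·(3) + (0.8)·(1) + (-5.2)·(-3)) / 4 = 24/4 = 6
  S[V,V] = ((0)·(0) + (-1)·(-1) + (3)·(3) + (1)·(1) + (-3)·(-3)) / 4 = 20/4 = 5
  S = [[9.2, 6],
 [6, 5]].

Step 3 — invert S. det(S) = 9.2·5 - (6)² = 10.
  S^{-1} = (1/det) · [[d, -b], [-b, a]] = [[0.5, -0.6],
 [-0.6, 0.92]].

Step 4 — quadratic form (x̄ - mu_0)^T · S^{-1} · (x̄ - mu_0):
  S^{-1} · (x̄ - mu_0) = (2.2, -2.84),
  (x̄ - mu_0)^T · [...] = (3.2)·(2.2) + (-1)·(-2.84) = 9.88.

Step 5 — scale by n: T² = 5 · 9.88 = 49.4.

T² ≈ 49.4


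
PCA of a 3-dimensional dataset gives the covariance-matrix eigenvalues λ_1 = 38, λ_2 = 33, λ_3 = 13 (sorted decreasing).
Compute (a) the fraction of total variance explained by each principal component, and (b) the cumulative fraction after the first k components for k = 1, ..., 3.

Step 1 — total variance = trace(Sigma) = Σ λ_i = 38 + 33 + 13 = 84.

Step 2 — fraction explained by component i = λ_i / Σ λ:
  PC1: 38/84 = 0.4524
  PC2: 33/84 = 0.3929
  PC3: 13/84 = 0.1548

Step 3 — cumulative fraction after k components = (λ_1 + ... + λ_k) / Σ λ:
  k = 1: 38/84 = 0.4524
  k = 2: (38 + 33)/84 = 71/84 = 0.8452
  k = 3: (38 + 33 + 13)/84 = 84/84 = 1

Summary (fraction, with percent):

explained: PC1 0.4524 (45.24%), PC2 0.3929 (39.29%), PC3 0.1548 (15.48%);  cumulative: 0.4524, 0.8452, 1


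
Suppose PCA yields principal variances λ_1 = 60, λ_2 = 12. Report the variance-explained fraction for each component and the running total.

Step 1 — total variance = trace(Sigma) = Σ λ_i = 60 + 12 = 72.

Step 2 — fraction explained by component i = λ_i / Σ λ:
  PC1: 60/72 = 0.8333
  PC2: 12/72 = 0.1667

Step 3 — cumulative fraction after k components = (λ_1 + ... + λ_k) / Σ λ:
  k = 1: 60/72 = 0.8333
  k = 2: (60 + 12)/72 = 72/72 = 1

Summary (fraction, with percent):

explained: PC1 0.8333 (83.33%), PC2 0.1667 (16.67%);  cumulative: 0.8333, 1


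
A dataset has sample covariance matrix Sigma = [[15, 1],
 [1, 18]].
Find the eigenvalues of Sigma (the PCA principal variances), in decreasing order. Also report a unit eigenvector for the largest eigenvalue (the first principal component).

Step 1 — characteristic polynomial of 2×2 Sigma:
  det(Sigma - λI) = λ² - trace · λ + det = 0.
  trace = 15 + 18 = 33, det = 15·18 - (1)² = 269.
Step 2 — discriminant:
  Δ = trace² - 4·det = 1089 - 1076 = 13.
Step 3 — eigenvalues:
  λ = (trace ± √Δ)/2 = (33 ± 3.6056)/2,
  λ_1 = 18.3028,  λ_2 = 14.6972.

Step 4 — unit eigenvector for λ_1: solve (Sigma - λ_1 I)v = 0. First row:
  (15 - 18.3028)·v_x + (1)·v_y = 0, i.e. (-3.3028)·v_x + (1)·v_y = 0,
  so v ∝ (b, λ_1 - a) = (1, 3.3028) = u.
  ||u|| = √((1)² + (3.3028)²) = √(11.9083) ≈ 3.4508,
  v_1 = u/||u|| ≈ (0.2898, 0.9571) (||v_1|| = 1).

λ_1 = 18.3028,  λ_2 = 14.6972;  v_1 ≈ (0.2898, 0.9571)


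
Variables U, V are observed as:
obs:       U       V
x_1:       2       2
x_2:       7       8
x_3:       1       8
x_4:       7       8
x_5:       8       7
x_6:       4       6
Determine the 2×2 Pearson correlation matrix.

Step 1 — column means:
  mean(U) = (2 + 7 + 1 + 7 + 8 + 4) / 6 = 29/6 = 4.8333
  mean(V) = (2 + 8 + 8 + 8 + 7 + 6) / 6 = 39/6 = 6.5

Step 2 — sample variances and covariances s[i,j] = (1/(n-1)) · Σ_k (x_{k,i} - mean_i) · (x_{k,j} - mean_j), with n-1 = 5:
  s[U,U] = ((-2.8333)·(-2.8333) + (2.1667)·(2.1667) + (-3.8333)·(-3.8333) + (2.1667)·(2.1667) + (3.1667)·(3.1667) + (-0.8333)·(-0.8333)) / 5 = 42.8333/5 = 8.5667
  s[U,V] = ((-2.8333)·(-4.5) + (2.1667)·(1.5) + (-3.8333)·(1.5) + (2.1667)·(1.5) + (3.1667)·(0.5) + (-0.8333)·(-0.5)) / 5 = 15.5/5 = 3.1
  s[V,V] = ((-4.5)·(-4.5) + (1.5)·(1.5) + (1.5)·(1.5) + (1.5)·(1.5) + (0.5)·(0.5) + (-0.5)·(-0.5)) / 5 = 27.5/5 = 5.5
  Sample standard deviations s_i = √(s[i,i]):
  s(U) = √(8.5667) = 2.9269
  s(V) = √(5.5) = 2.3452

Step 3 — r_{ij} = s_{ij} / (s_i · s_j):
  r[U,U] = 1 (diagonal).
  r[U,V] = 3.1 / (2.9269 · 2.3452) = 3.1 / 6.8642 = 0.4516
  r[V,V] = 1 (diagonal).

R is symmetric with unit diagonal. Assembling:

R = [[1, 0.4516],
 [0.4516, 1]]


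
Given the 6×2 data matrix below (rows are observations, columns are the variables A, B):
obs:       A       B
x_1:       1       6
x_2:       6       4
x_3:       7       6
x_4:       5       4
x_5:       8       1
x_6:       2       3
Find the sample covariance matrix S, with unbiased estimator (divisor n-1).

Step 1 — column means:
  mean(A) = (1 + 6 + 7 + 5 + 8 + 2) / 6 = 29/6 = 4.8333
  mean(B) = (6 + 4 + 6 + 4 + 1 + 3) / 6 = 24/6 = 4

Step 2 — sample covariance S[i,j] = (1/(n-1)) · Σ_k (x_{k,i} - mean_i) · (x_{k,j} - mean_j), with n-1 = 5.
  S[A,A] = ((-3.8333)·(-3.8333) + (1.1667)·(1.1667) + (2.1667)·(2.1667) + (0.1667)·(0.1667) + (3.1667)·(3.1667) + (-2.8333)·(-2.8333)) / 5 = 38.8333/5 = 7.7667
  S[A,B] = ((-3.8333)·(2) + (1.1667)·(0) + (2.1667)·(2) + (0.1667)·(0) + (3.1667)·(-3) + (-2.8333)·(-1)) / 5 = -10/5 = -2
  S[B,B] = ((2)·(2) + (0)·(0) + (2)·(2) + (0)·(0) + (-3)·(-3) + (-1)·(-1)) / 5 = 18/5 = 3.6

S is symmetric (S[j,i] = S[i,j]). Assembling:

S = [[7.7667, -2],
 [-2, 3.6]]


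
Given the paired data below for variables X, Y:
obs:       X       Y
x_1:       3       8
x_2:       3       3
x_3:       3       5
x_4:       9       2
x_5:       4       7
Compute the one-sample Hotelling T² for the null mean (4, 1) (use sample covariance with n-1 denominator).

Step 1 — sample mean vector:
  mean(X) = (3 + 3 + 3 + 9 + 4) / 5 = 22/5 = 4.4
  mean(Y) = (8 + 3 + 5 + 2 + 7) / 5 = 25/5 = 5
  x̄ = (4.4, 5),  deviation x̄ - mu_0 = (4.4, 5) - (4, 1) = (0.4, 4).

Step 2 — sample covariance matrix, S[i,j] = (1/(n-1)) · Σ_k (x_{k,i} - mean_i) · (x_{k,j} - mean_j), divisor n-1 = 4:
  S[X,X] = ((-1.4)·(-1.4) + (-1.4)·(-1.4) + (-1.4)·(-1.4) + (4.6)·(4.6) + (-0.4)·(-0.4)) / 4 = 27.2/4 = 6.8
  S[X,Y] = ((-1.4)·(3) + (-1.4)·(-2) + (-1.4)·(0) + (4.6)·(-3) + (-0.4)·(2)) / 4 = -16/4 = -4
  S[Y,Y] = ((3)·(3) + (-2)·(-2) + (0)·(0) + (-3)·(-3) + (2)·(2)) / 4 = 26/4 = 6.5
  S = [[6.8, -4],
 [-4, 6.5]].

Step 3 — invert S. det(S) = 6.8·6.5 - (-4)² = 28.2.
  S^{-1} = (1/det) · [[d, -b], [-b, a]] = [[0.2305, 0.1418],
 [0.1418, 0.2411]].

Step 4 — quadratic form (x̄ - mu_0)^T · S^{-1} · (x̄ - mu_0):
  S^{-1} · (x̄ - mu_0) = (0.6596, 1.0213),
  (x̄ - mu_0)^T · [...] = (0.4)·(0.6596) + (4)·(1.0213) = 4.3489.

Step 5 — scale by n: T² = 5 · 4.3489 = 21.7447.

T² ≈ 21.7447


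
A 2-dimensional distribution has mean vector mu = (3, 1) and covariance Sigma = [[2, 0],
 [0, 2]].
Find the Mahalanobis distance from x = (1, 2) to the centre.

Step 1 — centre the observation: (x - mu) = (-2, 1).

Step 2 — invert Sigma. det(Sigma) = 2·2 - (0)² = 4.
  Sigma^{-1} = (1/det) · [[d, -b], [-b, a]] = [[0.5, 0],
 [0, 0.5]].

Step 3 — form the quadratic (x - mu)^T · Sigma^{-1} · (x - mu):
  Sigma^{-1} · (x - mu) = (-1, 0.5).
  (x - mu)^T · [Sigma^{-1} · (x - mu)] = (-2)·(-1) + (1)·(0.5) = 2.5.

Step 4 — take square root: d = √(2.5) ≈ 1.5811.

d(x, mu) = √(2.5) ≈ 1.5811


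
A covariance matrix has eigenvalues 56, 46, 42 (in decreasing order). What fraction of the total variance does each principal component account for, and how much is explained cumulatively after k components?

Step 1 — total variance = trace(Sigma) = Σ λ_i = 56 + 46 + 42 = 144.

Step 2 — fraction explained by component i = λ_i / Σ λ:
  PC1: 56/144 = 0.3889
  PC2: 46/144 = 0.3194
  PC3: 42/144 = 0.2917

Step 3 — cumulative fraction after k components = (λ_1 + ... + λ_k) / Σ λ:
  k = 1: 56/144 = 0.3889
  k = 2: (56 + 46)/144 = 102/144 = 0.7083
  k = 3: (56 + 46 + 42)/144 = 144/144 = 1

Summary (fraction, with percent):

explained: PC1 0.3889 (38.89%), PC2 0.3194 (31.94%), PC3 0.2917 (29.17%);  cumulative: 0.3889, 0.7083, 1


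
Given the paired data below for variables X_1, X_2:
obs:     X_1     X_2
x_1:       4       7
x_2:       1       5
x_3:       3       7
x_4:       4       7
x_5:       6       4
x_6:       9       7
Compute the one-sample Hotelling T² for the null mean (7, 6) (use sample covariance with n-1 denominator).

Step 1 — sample mean vector:
  mean(X_1) = (4 + 1 + 3 + 4 + 6 + 9) / 6 = 27/6 = 4.5
  mean(X_2) = (7 + 5 + 7 + 7 + 4 + 7) / 6 = 37/6 = 6.1667
  x̄ = (4.5, 6.1667),  deviation x̄ - mu_0 = (4.5, 6.1667) - (7, 6) = (-2.5, 0.1667).

Step 2 — sample covariance matrix, S[i,j] = (1/(n-1)) · Σ_k (x_{k,i} - mean_i) · (x_{k,j} - mean_j), divisor n-1 = 5:
  S[X_1,X_1] = ((-0.5)·(-0.5) + (-3.5)·(-3.5) + (-1.5)·(-1.5) + (-0.5)·(-0.5) + (1.5)·(1.5) + (4.5)·(4.5)) / 5 = 37.5/5 = 7.5
  S[X_1,X_2] = ((-0.5)·(0.8333) + (-3.5)·(-1.1667) + (-1.5)·(0.8333) + (-0.5)·(0.8333) + (1.5)·(-2.1667) + (4.5)·(0.8333)) / 5 = 2.5/5 = 0.5
  S[X_2,X_2] = ((0.8333)·(0.8333) + (-1.1667)·(-1.1667) + (0.8333)·(0.8333) + (0.8333)·(0.8333) + (-2.1667)·(-2.1667) + (0.8333)·(0.8333)) / 5 = 8.8333/5 = 1.7667
  S = [[7.5, 0.5],
 [0.5, 1.7667]].

Step 3 — invert S. det(S) = 7.5·1.7667 - (0.5)² = 13.
  S^{-1} = (1/det) · [[d, -b], [-b, a]] = [[0.1359, -0.0385],
 [-0.0385, 0.5769]].

Step 4 — quadratic form (x̄ - mu_0)^T · S^{-1} · (x̄ - mu_0):
  S^{-1} · (x̄ - mu_0) = (-0.3462, 0.1923),
  (x̄ - mu_0)^T · [...] = (-2.5)·(-0.3462) + (0.1667)·(0.1923) = 0.8974.

Step 5 — scale by n: T² = 6 · 0.8974 = 5.3846.

T² ≈ 5.3846


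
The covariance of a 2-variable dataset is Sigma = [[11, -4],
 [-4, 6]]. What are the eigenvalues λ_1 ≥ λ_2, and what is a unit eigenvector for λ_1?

Step 1 — characteristic polynomial of 2×2 Sigma:
  det(Sigma - λI) = λ² - trace · λ + det = 0.
  trace = 11 + 6 = 17, det = 11·6 - (-4)² = 50.
Step 2 — discriminant:
  Δ = trace² - 4·det = 289 - 200 = 89.
Step 3 — eigenvalues:
  λ = (trace ± √Δ)/2 = (17 ± 9.434)/2,
  λ_1 = 13.217,  λ_2 = 3.783.

Step 4 — unit eigenvector for λ_1: solve (Sigma - λ_1 I)v = 0. First row:
  (11 - 13.217)·v_x + (-4)·v_y = 0, i.e. (-2.217)·v_x + (-4)·v_y = 0,
  so v ∝ (b, λ_1 - a) = (-4, 2.217); multiply by -1 so the first entry is positive: u = (4, -2.217).
  ||u|| = √((4)² + (-2.217)²) = √(20.915) ≈ 4.5733,
  v_1 = u/||u|| ≈ (0.8746, -0.4848) (||v_1|| = 1).

λ_1 = 13.217,  λ_2 = 3.783;  v_1 ≈ (0.8746, -0.4848)


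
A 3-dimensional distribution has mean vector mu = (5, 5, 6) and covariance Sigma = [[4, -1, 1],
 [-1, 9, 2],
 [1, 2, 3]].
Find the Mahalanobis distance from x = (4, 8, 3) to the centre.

Step 1 — centre the observation: (x - mu) = (-1, 3, -3).

Step 2 — invert Sigma (cofactor / det for 3×3, or solve directly):
  Sigma^{-1} = [[0.3026, 0.0658, -0.1447],
 [0.0658, 0.1447, -0.1184],
 [-0.1447, -0.1184, 0.4605]].

Step 3 — form the quadratic (x - mu)^T · Sigma^{-1} · (x - mu):
  Sigma^{-1} · (x - mu) = (0.3289, 0.7237, -1.5921).
  (x - mu)^T · [Sigma^{-1} · (x - mu)] = (-1)·(0.3289) + (3)·(0.7237) + (-3)·(-1.5921) = 6.6184.

Step 4 — take square root: d = √(6.6184) ≈ 2.5726.

d(x, mu) = √(6.6184) ≈ 2.5726


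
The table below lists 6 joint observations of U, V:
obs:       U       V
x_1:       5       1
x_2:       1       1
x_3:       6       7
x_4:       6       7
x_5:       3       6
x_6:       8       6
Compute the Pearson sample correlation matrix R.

Step 1 — column means:
  mean(U) = (5 + 1 + 6 + 6 + 3 + 8) / 6 = 29/6 = 4.8333
  mean(V) = (1 + 1 + 7 + 7 + 6 + 6) / 6 = 28/6 = 4.6667

Step 2 — sample variances and covariances s[i,j] = (1/(n-1)) · Σ_k (x_{k,i} - mean_i) · (x_{k,j} - mean_j), with n-1 = 5:
  s[U,U] = ((0.1667)·(0.1667) + (-3.8333)·(-3.8333) + (1.1667)·(1.1667) + (1.1667)·(1.1667) + (-1.8333)·(-1.8333) + (3.1667)·(3.1667)) / 5 = 30.8333/5 = 6.1667
  s[U,V] = ((0.1667)·(-3.6667) + (-3.8333)·(-3.6667) + (1.1667)·(2.3333) + (1.1667)·(2.3333) + (-1.8333)·(1.3333) + (3.1667)·(1.3333)) / 5 = 20.6667/5 = 4.1333
  s[V,V] = ((-3.6667)·(-3.6667) + (-3.6667)·(-3.6667) + (2.3333)·(2.3333) + (2.3333)·(2.3333) + (1.3333)·(1.3333) + (1.3333)·(1.3333)) / 5 = 41.3333/5 = 8.2667
  Sample standard deviations s_i = √(s[i,i]):
  s(U) = √(6.1667) = 2.4833
  s(V) = √(8.2667) = 2.8752

Step 3 — r_{ij} = s_{ij} / (s_i · s_j):
  r[U,U] = 1 (diagonal).
  r[U,V] = 4.1333 / (2.4833 · 2.8752) = 4.1333 / 7.1399 = 0.5789
  r[V,V] = 1 (diagonal).

R is symmetric with unit diagonal. Assembling:

R = [[1, 0.5789],
 [0.5789, 1]]


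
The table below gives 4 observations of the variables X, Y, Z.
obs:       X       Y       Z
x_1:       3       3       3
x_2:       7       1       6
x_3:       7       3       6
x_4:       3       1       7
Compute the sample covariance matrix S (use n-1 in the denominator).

Step 1 — column means:
  mean(X) = (3 + 7 + 7 + 3) / 4 = 20/4 = 5
  mean(Y) = (3 + 1 + 3 + 1) / 4 = 8/4 = 2
  mean(Z) = (3 + 6 + 6 + 7) / 4 = 22/4 = 5.5

Step 2 — sample covariance S[i,j] = (1/(n-1)) · Σ_k (x_{k,i} - mean_i) · (x_{k,j} - mean_j), with n-1 = 3.
  S[X,X] = ((-2)·(-2) + (2)·(2) + (2)·(2) + (-2)·(-2)) / 3 = 16/3 = 5.3333
  S[X,Y] = ((-2)·(1) + (2)·(-1) + (2)·(1) + (-2)·(-1)) / 3 = 0/3 = 0
  S[X,Z] = ((-2)·(-2.5) + (2)·(0.5) + (2)·(0.5) + (-2)·(1.5)) / 3 = 4/3 = 1.3333
  S[Y,Y] = ((1)·(1) + (-1)·(-1) + (1)·(1) + (-1)·(-1)) / 3 = 4/3 = 1.3333
  S[Y,Z] = ((1)·(-2.5) + (-1)·(0.5) + (1)·(0.5) + (-1)·(1.5)) / 3 = -4/3 = -1.3333
  S[Z,Z] = ((-2.5)·(-2.5) + (0.5)·(0.5) + (0.5)·(0.5) + (1.5)·(1.5)) / 3 = 9/3 = 3

S is symmetric (S[j,i] = S[i,j]). Assembling:

S = [[5.3333, 0, 1.3333],
 [0, 1.3333, -1.3333],
 [1.3333, -1.3333, 3]]


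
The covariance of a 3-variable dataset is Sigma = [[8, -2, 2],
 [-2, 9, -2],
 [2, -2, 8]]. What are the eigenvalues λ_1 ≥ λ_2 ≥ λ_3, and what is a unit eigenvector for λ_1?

Step 1 — characteristic polynomial p(λ) = det(λI - Sigma) = λ³ - tr·λ² + c_1·λ - det, where tr = trace, c_1 = sum of the principal 2×2 minors, det = det(Sigma):
  tr = 8 + 9 + 8 = 25,
  c_1 = (8·9 - (-2)²) + (8·8 - (2)²) + (9·8 - (-2)²) = 68 + 60 + 68 = 196,
  det = 8·(9·8 - (-2)²) - (-2)·((-2)·8 - (-2)·(2)) + (2)·((-2)·(-2) - 9·(2)) = 8·(68) - (-2)·(-12) + (2)·(-14) = 492.
  So p(λ) = λ³ - 25λ² + 196λ - 492.
Step 2 — look for an integer root (rational root theorem: any rational root is an integer divisor of 492). Testing λ = 6:
  p(6) = 216 - 900 + 1176 - 492 = 0  ✓
  Dividing out (λ - 6): p(λ) = (λ - 6)(λ² - 19λ + 82).
Step 3 — remaining eigenvalues from the quadratic λ² - 19λ + 82 = 0:
  Δ = 19² - 4·82 = 361 - 328 = 33,  λ = (19 ± √33)/2 = (19 ± 5.7446)/2 ≈ 12.3723 or 6.6277.
  Sorted: λ_1 = 12.3723,  λ_2 = 6.6277,  λ_3 = 6  (check: sum = 25 = tr ✓).

Step 4 — unit eigenvector for λ_1 ≈ 12.3723: v spans the null space of (Sigma - λ_1 I), whose rows are
  r_1 = (-4.3723, -2, 2),  r_2 = (-2, -3.3723, -2),  r_3 = (2, -2, -4.3723).
  v is orthogonal to every row, so take v ∝ r_1 × r_2 = ((-2)·(-2) - (2)·(-3.3723), (2)·(-2) - (-4.3723)·(-2), (-4.3723)·(-3.3723) - (-2)·(-2)) ≈ (10.7446, -12.7446, 10.7446).
  Let u = (10.7446, -12.7446, 10.7446).
  ||u|| = √((10.7446)² + (-12.7446)² + (10.7446)²) = √(393.3151) ≈ 19.8322,  v_1 = u/||u|| ≈ (0.5418, -0.6426, 0.5418) (||v_1|| = 1).

λ_1 = 12.3723,  λ_2 = 6.6277,  λ_3 = 6;  v_1 ≈ (0.5418, -0.6426, 0.5418)


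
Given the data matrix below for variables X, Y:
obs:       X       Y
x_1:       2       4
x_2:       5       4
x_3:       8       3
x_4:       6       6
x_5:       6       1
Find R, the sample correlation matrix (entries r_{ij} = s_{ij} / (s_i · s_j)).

Step 1 — column means:
  mean(X) = (2 + 5 + 8 + 6 + 6) / 5 = 27/5 = 5.4
  mean(Y) = (4 + 4 + 3 + 6 + 1) / 5 = 18/5 = 3.6

Step 2 — sample variances and covariances s[i,j] = (1/(n-1)) · Σ_k (x_{k,i} - mean_i) · (x_{k,j} - mean_j), with n-1 = 4:
  s[X,X] = ((-3.4)·(-3.4) + (-0.4)·(-0.4) + (2.6)·(2.6) + (0.6)·(0.6) + (0.6)·(0.6)) / 4 = 19.2/4 = 4.8
  s[X,Y] = ((-3.4)·(0.4) + (-0.4)·(0.4) + (2.6)·(-0.6) + (0.6)·(2.4) + (0.6)·(-2.6)) / 4 = -3.2/4 = -0.8
  s[Y,Y] = ((0.4)·(0.4) + (0.4)·(0.4) + (-0.6)·(-0.6) + (2.4)·(2.4) + (-2.6)·(-2.6)) / 4 = 13.2/4 = 3.3
  Sample standard deviations s_i = √(s[i,i]):
  s(X) = √(4.8) = 2.1909
  s(Y) = √(3.3) = 1.8166

Step 3 — r_{ij} = s_{ij} / (s_i · s_j):
  r[X,X] = 1 (diagonal).
  r[X,Y] = -0.8 / (2.1909 · 1.8166) = -0.8 / 3.9799 = -0.201
  r[Y,Y] = 1 (diagonal).

R is symmetric with unit diagonal. Assembling:

R = [[1, -0.201],
 [-0.201, 1]]


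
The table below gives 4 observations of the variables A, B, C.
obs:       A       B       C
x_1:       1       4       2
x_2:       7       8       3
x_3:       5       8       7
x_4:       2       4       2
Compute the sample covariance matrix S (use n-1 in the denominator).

Step 1 — column means:
  mean(A) = (1 + 7 + 5 + 2) / 4 = 15/4 = 3.75
  mean(B) = (4 + 8 + 8 + 4) / 4 = 24/4 = 6
  mean(C) = (2 + 3 + 7 + 2) / 4 = 14/4 = 3.5

Step 2 — sample covariance S[i,j] = (1/(n-1)) · Σ_k (x_{k,i} - mean_i) · (x_{k,j} - mean_j), with n-1 = 3.
  S[A,A] = ((-2.75)·(-2.75) + (3.25)·(3.25) + (1.25)·(1.25) + (-1.75)·(-1.75)) / 3 = 22.75/3 = 7.5833
  S[A,B] = ((-2.75)·(-2) + (3.25)·(2) + (1.25)·(2) + (-1.75)·(-2)) / 3 = 18/3 = 6
  S[A,C] = ((-2.75)·(-1.5) + (3.25)·(-0.5) + (1.25)·(3.5) + (-1.75)·(-1.5)) / 3 = 9.5/3 = 3.1667
  S[B,B] = ((-2)·(-2) + (2)·(2) + (2)·(2) + (-2)·(-2)) / 3 = 16/3 = 5.3333
  S[B,C] = ((-2)·(-1.5) + (2)·(-0.5) + (2)·(3.5) + (-2)·(-1.5)) / 3 = 12/3 = 4
  S[C,C] = ((-1.5)·(-1.5) + (-0.5)·(-0.5) + (3.5)·(3.5) + (-1.5)·(-1.5)) / 3 = 17/3 = 5.6667

S is symmetric (S[j,i] = S[i,j]). Assembling:

S = [[7.5833, 6, 3.1667],
 [6, 5.3333, 4],
 [3.1667, 4, 5.6667]]


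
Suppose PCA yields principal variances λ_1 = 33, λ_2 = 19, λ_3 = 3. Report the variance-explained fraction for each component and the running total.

Step 1 — total variance = trace(Sigma) = Σ λ_i = 33 + 19 + 3 = 55.

Step 2 — fraction explained by component i = λ_i / Σ λ:
  PC1: 33/55 = 0.6
  PC2: 19/55 = 0.3455
  PC3: 3/55 = 0.0545

Step 3 — cumulative fraction after k components = (λ_1 + ... + λ_k) / Σ λ:
  k = 1: 33/55 = 0.6
  k = 2: (33 + 19)/55 = 52/55 = 0.9455
  k = 3: (33 + 19 + 3)/55 = 55/55 = 1

Summary (fraction, with percent):

explained: PC1 0.6 (60%), PC2 0.3455 (34.55%), PC3 0.0545 (5.45%);  cumulative: 0.6, 0.9455, 1


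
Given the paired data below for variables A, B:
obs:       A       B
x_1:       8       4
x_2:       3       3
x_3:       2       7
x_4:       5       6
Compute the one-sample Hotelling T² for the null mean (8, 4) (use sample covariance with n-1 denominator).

Step 1 — sample mean vector:
  mean(A) = (8 + 3 + 2 + 5) / 4 = 18/4 = 4.5
  mean(B) = (4 + 3 + 7 + 6) / 4 = 20/4 = 5
  x̄ = (4.5, 5),  deviation x̄ - mu_0 = (4.5, 5) - (8, 4) = (-3.5, 1).

Step 2 — sample covariance matrix, S[i,j] = (1/(n-1)) · Σ_k (x_{k,i} - mean_i) · (x_{k,j} - mean_j), divisor n-1 = 3:
  S[A,A] = ((3.5)·(3.5) + (-1.5)·(-1.5) + (-2.5)·(-2.5) + (0.5)·(0.5)) / 3 = 21/3 = 7
  S[A,B] = ((3.5)·(-1) + (-1.5)·(-2) + (-2.5)·(2) + (0.5)·(1)) / 3 = -5/3 = -1.6667
  S[B,B] = ((-1)·(-1) + (-2)·(-2) + (2)·(2) + (1)·(1)) / 3 = 10/3 = 3.3333
  S = [[7, -1.6667],
 [-1.6667, 3.3333]].

Step 3 — invert S. det(S) = 7·3.3333 - (-1.6667)² = 20.5556.
  S^{-1} = (1/det) · [[d, -b], [-b, a]] = [[0.1622, 0.0811],
 [0.0811, 0.3405]].

Step 4 — quadratic form (x̄ - mu_0)^T · S^{-1} · (x̄ - mu_0):
  S^{-1} · (x̄ - mu_0) = (-0.4865, 0.0568),
  (x̄ - mu_0)^T · [...] = (-3.5)·(-0.4865) + (1)·(0.0568) = 1.7595.

Step 5 — scale by n: T² = 4 · 1.7595 = 7.0378.

T² ≈ 7.0378


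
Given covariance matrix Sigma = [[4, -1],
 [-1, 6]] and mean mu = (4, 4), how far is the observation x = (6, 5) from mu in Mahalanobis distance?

Step 1 — centre the observation: (x - mu) = (2, 1).

Step 2 — invert Sigma. det(Sigma) = 4·6 - (-1)² = 23.
  Sigma^{-1} = (1/det) · [[d, -b], [-b, a]] = [[0.2609, 0.0435],
 [0.0435, 0.1739]].

Step 3 — form the quadratic (x - mu)^T · Sigma^{-1} · (x - mu):
  Sigma^{-1} · (x - mu) = (0.5652, 0.2609).
  (x - mu)^T · [Sigma^{-1} · (x - mu)] = (2)·(0.5652) + (1)·(0.2609) = 1.3913.

Step 4 — take square root: d = √(1.3913) ≈ 1.1795.

d(x, mu) = √(1.3913) ≈ 1.1795


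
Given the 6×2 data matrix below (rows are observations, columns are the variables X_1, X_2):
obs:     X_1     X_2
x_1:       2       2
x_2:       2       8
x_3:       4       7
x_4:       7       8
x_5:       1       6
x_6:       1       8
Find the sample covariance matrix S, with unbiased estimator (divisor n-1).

Step 1 — column means:
  mean(X_1) = (2 + 2 + 4 + 7 + 1 + 1) / 6 = 17/6 = 2.8333
  mean(X_2) = (2 + 8 + 7 + 8 + 6 + 8) / 6 = 39/6 = 6.5

Step 2 — sample covariance S[i,j] = (1/(n-1)) · Σ_k (x_{k,i} - mean_i) · (x_{k,j} - mean_j), with n-1 = 5.
  S[X_1,X_1] = ((-0.8333)·(-0.8333) + (-0.8333)·(-0.8333) + (1.1667)·(1.1667) + (4.1667)·(4.1667) + (-1.8333)·(-1.8333) + (-1.8333)·(-1.8333)) / 5 = 26.8333/5 = 5.3667
  S[X_1,X_2] = ((-0.8333)·(-4.5) + (-0.8333)·(1.5) + (1.1667)·(0.5) + (4.1667)·(1.5) + (-1.8333)·(-0.5) + (-1.8333)·(1.5)) / 5 = 7.5/5 = 1.5
  S[X_2,X_2] = ((-4.5)·(-4.5) + (1.5)·(1.5) + (0.5)·(0.5) + (1.5)·(1.5) + (-0.5)·(-0.5) + (1.5)·(1.5)) / 5 = 27.5/5 = 5.5

S is symmetric (S[j,i] = S[i,j]). Assembling:

S = [[5.3667, 1.5],
 [1.5, 5.5]]


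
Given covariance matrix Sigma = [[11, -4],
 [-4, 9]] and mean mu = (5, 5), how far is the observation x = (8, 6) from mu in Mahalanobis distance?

Step 1 — centre the observation: (x - mu) = (3, 1).

Step 2 — invert Sigma. det(Sigma) = 11·9 - (-4)² = 83.
  Sigma^{-1} = (1/det) · [[d, -b], [-b, a]] = [[0.1084, 0.0482],
 [0.0482, 0.1325]].

Step 3 — form the quadratic (x - mu)^T · Sigma^{-1} · (x - mu):
  Sigma^{-1} · (x - mu) = (0.3735, 0.2771).
  (x - mu)^T · [Sigma^{-1} · (x - mu)] = (3)·(0.3735) + (1)·(0.2771) = 1.3976.

Step 4 — take square root: d = √(1.3976) ≈ 1.1822.

d(x, mu) = √(1.3976) ≈ 1.1822


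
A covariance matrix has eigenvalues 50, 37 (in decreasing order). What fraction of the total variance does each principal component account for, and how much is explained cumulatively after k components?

Step 1 — total variance = trace(Sigma) = Σ λ_i = 50 + 37 = 87.

Step 2 — fraction explained by component i = λ_i / Σ λ:
  PC1: 50/87 = 0.5747
  PC2: 37/87 = 0.4253

Step 3 — cumulative fraction after k components = (λ_1 + ... + λ_k) / Σ λ:
  k = 1: 50/87 = 0.5747
  k = 2: (50 + 37)/87 = 87/87 = 1

Summary (fraction, with percent):

explained: PC1 0.5747 (57.47%), PC2 0.4253 (42.53%);  cumulative: 0.5747, 1


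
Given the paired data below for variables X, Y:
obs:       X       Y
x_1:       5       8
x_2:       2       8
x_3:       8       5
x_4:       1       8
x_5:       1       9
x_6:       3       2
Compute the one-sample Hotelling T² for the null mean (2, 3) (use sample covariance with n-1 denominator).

Step 1 — sample mean vector:
  mean(X) = (5 + 2 + 8 + 1 + 1 + 3) / 6 = 20/6 = 3.3333
  mean(Y) = (8 + 8 + 5 + 8 + 9 + 2) / 6 = 40/6 = 6.6667
  x̄ = (3.3333, 6.6667),  deviation x̄ - mu_0 = (3.3333, 6.6667) - (2, 3) = (1.3333, 3.6667).

Step 2 — sample covariance matrix, S[i,j] = (1/(n-1)) · Σ_k (x_{k,i} - mean_i) · (x_{k,j} - mean_j), divisor n-1 = 5:
  S[X,X] = ((1.6667)·(1.6667) + (-1.3333)·(-1.3333) + (4.6667)·(4.6667) + (-2.3333)·(-2.3333) + (-2.3333)·(-2.3333) + (-0.3333)·(-0.3333)) / 5 = 37.3333/5 = 7.4667
  S[X,Y] = ((1.6667)·(1.3333) + (-1.3333)·(1.3333) + (4.6667)·(-1.6667) + (-2.3333)·(1.3333) + (-2.3333)·(2.3333) + (-0.3333)·(-4.6667)) / 5 = -14.3333/5 = -2.8667
  S[Y,Y] = ((1.3333)·(1.3333) + (1.3333)·(1.3333) + (-1.6667)·(-1.6667) + (1.3333)·(1.3333) + (2.3333)·(2.3333) + (-4.6667)·(-4.6667)) / 5 = 35.3333/5 = 7.0667
  S = [[7.4667, -2.8667],
 [-2.8667, 7.0667]].

Step 3 — invert S. det(S) = 7.4667·7.0667 - (-2.8667)² = 44.5467.
  S^{-1} = (1/det) · [[d, -b], [-b, a]] = [[0.1586, 0.0644],
 [0.0644, 0.1676]].

Step 4 — quadratic form (x̄ - mu_0)^T · S^{-1} · (x̄ - mu_0):
  S^{-1} · (x̄ - mu_0) = (0.4475, 0.7004),
  (x̄ - mu_0)^T · [...] = (1.3333)·(0.4475) + (3.6667)·(0.7004) = 3.1647.

Step 5 — scale by n: T² = 6 · 3.1647 = 18.9883.

T² ≈ 18.9883


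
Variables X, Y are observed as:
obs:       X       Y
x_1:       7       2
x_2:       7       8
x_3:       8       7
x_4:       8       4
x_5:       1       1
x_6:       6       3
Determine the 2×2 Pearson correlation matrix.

Step 1 — column means:
  mean(X) = (7 + 7 + 8 + 8 + 1 + 6) / 6 = 37/6 = 6.1667
  mean(Y) = (2 + 8 + 7 + 4 + 1 + 3) / 6 = 25/6 = 4.1667

Step 2 — sample variances and covariances s[i,j] = (1/(n-1)) · Σ_k (x_{k,i} - mean_i) · (x_{k,j} - mean_j), with n-1 = 5:
  s[X,X] = ((0.8333)·(0.8333) + (0.8333)·(0.8333) + (1.8333)·(1.8333) + (1.8333)·(1.8333) + (-5.1667)·(-5.1667) + (-0.1667)·(-0.1667)) / 5 = 34.8333/5 = 6.9667
  s[X,Y] = ((0.8333)·(-2.1667) + (0.8333)·(3.8333) + (1.8333)·(2.8333) + (1.8333)·(-0.1667) + (-5.1667)·(-3.1667) + (-0.1667)·(-1.1667)) / 5 = 22.8333/5 = 4.5667
  s[Y,Y] = ((-2.1667)·(-2.1667) + (3.8333)·(3.8333) + (2.8333)·(2.8333) + (-0.1667)·(-0.1667) + (-3.1667)·(-3.1667) + (-1.1667)·(-1.1667)) / 5 = 38.8333/5 = 7.7667
  Sample standard deviations s_i = √(s[i,i]):
  s(X) = √(6.9667) = 2.6394
  s(Y) = √(7.7667) = 2.7869

Step 3 — r_{ij} = s_{ij} / (s_i · s_j):
  r[X,X] = 1 (diagonal).
  r[X,Y] = 4.5667 / (2.6394 · 2.7869) = 4.5667 / 7.3558 = 0.6208
  r[Y,Y] = 1 (diagonal).

R is symmetric with unit diagonal. Assembling:

R = [[1, 0.6208],
 [0.6208, 1]]


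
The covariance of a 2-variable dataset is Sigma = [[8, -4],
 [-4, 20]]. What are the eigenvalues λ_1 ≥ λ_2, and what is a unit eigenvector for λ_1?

Step 1 — characteristic polynomial of 2×2 Sigma:
  det(Sigma - λI) = λ² - trace · λ + det = 0.
  trace = 8 + 20 = 28, det = 8·20 - (-4)² = 144.
Step 2 — discriminant:
  Δ = trace² - 4·det = 784 - 576 = 208.
Step 3 — eigenvalues:
  λ = (trace ± √Δ)/2 = (28 ± 14.4222)/2,
  λ_1 = 21.2111,  λ_2 = 6.7889.

Step 4 — unit eigenvector for λ_1: solve (Sigma - λ_1 I)v = 0. First row:
  (8 - 21.2111)·v_x + (-4)·v_y = 0, i.e. (-13.2111)·v_x + (-4)·v_y = 0,
  so v ∝ (b, λ_1 - a) = (-4, 13.2111); multiply by -1 so the first entry is positive: u = (4, -13.2111).
  ||u|| = √((4)² + (-13.2111)²) = √(190.5332) ≈ 13.8034,
  v_1 = u/||u|| ≈ (0.2898, -0.9571) (||v_1|| = 1).

λ_1 = 21.2111,  λ_2 = 6.7889;  v_1 ≈ (0.2898, -0.9571)


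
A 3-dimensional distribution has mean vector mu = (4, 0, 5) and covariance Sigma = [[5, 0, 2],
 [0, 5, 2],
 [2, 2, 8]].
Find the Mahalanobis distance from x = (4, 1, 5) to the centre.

Step 1 — centre the observation: (x - mu) = (0, 1, 0).

Step 2 — invert Sigma (cofactor / det for 3×3, or solve directly):
  Sigma^{-1} = [[0.225, 0.025, -0.0625],
 [0.025, 0.225, -0.0625],
 [-0.0625, -0.0625, 0.1562]].

Step 3 — form the quadratic (x - mu)^T · Sigma^{-1} · (x - mu):
  Sigma^{-1} · (x - mu) = (0.025, 0.225, -0.0625).
  (x - mu)^T · [Sigma^{-1} · (x - mu)] = (0)·(0.025) + (1)·(0.225) + (0)·(-0.0625) = 0.225.

Step 4 — take square root: d = √(0.225) ≈ 0.4743.

d(x, mu) = √(0.225) ≈ 0.4743


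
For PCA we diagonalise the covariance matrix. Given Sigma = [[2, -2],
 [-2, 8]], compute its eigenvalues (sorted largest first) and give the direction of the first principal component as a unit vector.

Step 1 — characteristic polynomial of 2×2 Sigma:
  det(Sigma - λI) = λ² - trace · λ + det = 0.
  trace = 2 + 8 = 10, det = 2·8 - (-2)² = 12.
Step 2 — discriminant:
  Δ = trace² - 4·det = 100 - 48 = 52.
Step 3 — eigenvalues:
  λ = (trace ± √Δ)/2 = (10 ± 7.2111)/2,
  λ_1 = 8.6056,  λ_2 = 1.3944.

Step 4 — unit eigenvector for λ_1: solve (Sigma - λ_1 I)v = 0. First row:
  (2 - 8.6056)·v_x + (-2)·v_y = 0, i.e. (-6.6056)·v_x + (-2)·v_y = 0,
  so v ∝ (b, λ_1 - a) = (-2, 6.6056); multiply by -1 so the first entry is positive: u = (2, -6.6056).
  ||u|| = √((2)² + (-6.6056)²) = √(47.6333) ≈ 6.9017,
  v_1 = u/||u|| ≈ (0.2898, -0.9571) (||v_1|| = 1).

λ_1 = 8.6056,  λ_2 = 1.3944;  v_1 ≈ (0.2898, -0.9571)


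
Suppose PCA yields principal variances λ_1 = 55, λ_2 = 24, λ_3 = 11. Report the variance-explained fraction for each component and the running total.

Step 1 — total variance = trace(Sigma) = Σ λ_i = 55 + 24 + 11 = 90.

Step 2 — fraction explained by component i = λ_i / Σ λ:
  PC1: 55/90 = 0.6111
  PC2: 24/90 = 0.2667
  PC3: 11/90 = 0.1222

Step 3 — cumulative fraction after k components = (λ_1 + ... + λ_k) / Σ λ:
  k = 1: 55/90 = 0.6111
  k = 2: (55 + 24)/90 = 79/90 = 0.8778
  k = 3: (55 + 24 + 11)/90 = 90/90 = 1

Summary (fraction, with percent):

explained: PC1 0.6111 (61.11%), PC2 0.2667 (26.67%), PC3 0.1222 (12.22%);  cumulative: 0.6111, 0.8778, 1


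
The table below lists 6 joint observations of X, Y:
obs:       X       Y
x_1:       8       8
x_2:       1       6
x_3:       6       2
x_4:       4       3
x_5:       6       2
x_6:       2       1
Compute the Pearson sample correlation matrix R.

Step 1 — column means:
  mean(X) = (8 + 1 + 6 + 4 + 6 + 2) / 6 = 27/6 = 4.5
  mean(Y) = (8 + 6 + 2 + 3 + 2 + 1) / 6 = 22/6 = 3.6667

Step 2 — sample variances and covariances s[i,j] = (1/(n-1)) · Σ_k (x_{k,i} - mean_i) · (x_{k,j} - mean_j), with n-1 = 5:
  s[X,X] = ((3.5)·(3.5) + (-3.5)·(-3.5) + (1.5)·(1.5) + (-0.5)·(-0.5) + (1.5)·(1.5) + (-2.5)·(-2.5)) / 5 = 35.5/5 = 7.1
  s[X,Y] = ((3.5)·(4.3333) + (-3.5)·(2.3333) + (1.5)·(-1.6667) + (-0.5)·(-0.6667) + (1.5)·(-1.6667) + (-2.5)·(-2.6667)) / 5 = 9/5 = 1.8
  s[Y,Y] = ((4.3333)·(4.3333) + (2.3333)·(2.3333) + (-1.6667)·(-1.6667) + (-0.6667)·(-0.6667) + (-1.6667)·(-1.6667) + (-2.6667)·(-2.6667)) / 5 = 37.3333/5 = 7.4667
  Sample standard deviations s_i = √(s[i,i]):
  s(X) = √(7.1) = 2.6646
  s(Y) = √(7.4667) = 2.7325

Step 3 — r_{ij} = s_{ij} / (s_i · s_j):
  r[X,X] = 1 (diagonal).
  r[X,Y] = 1.8 / (2.6646 · 2.7325) = 1.8 / 7.281 = 0.2472
  r[Y,Y] = 1 (diagonal).

R is symmetric with unit diagonal. Assembling:

R = [[1, 0.2472],
 [0.2472, 1]]


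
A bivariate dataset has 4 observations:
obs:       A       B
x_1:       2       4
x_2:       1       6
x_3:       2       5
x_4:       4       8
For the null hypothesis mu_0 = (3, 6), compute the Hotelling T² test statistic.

Step 1 — sample mean vector:
  mean(A) = (2 + 1 + 2 + 4) / 4 = 9/4 = 2.25
  mean(B) = (4 + 6 + 5 + 8) / 4 = 23/4 = 5.75
  x̄ = (2.25, 5.75),  deviation x̄ - mu_0 = (2.25, 5.75) - (3, 6) = (-0.75, -0.25).

Step 2 — sample covariance matrix, S[i,j] = (1/(n-1)) · Σ_k (x_{k,i} - mean_i) · (x_{k,j} - mean_j), divisor n-1 = 3:
  S[A,A] = ((-0.25)·(-0.25) + (-1.25)·(-1.25) + (-0.25)·(-0.25) + (1.75)·(1.75)) / 3 = 4.75/3 = 1.5833
  S[A,B] = ((-0.25)·(-1.75) + (-1.25)·(0.25) + (-0.25)·(-0.75) + (1.75)·(2.25)) / 3 = 4.25/3 = 1.4167
  S[B,B] = ((-1.75)·(-1.75) + (0.25)·(0.25) + (-0.75)·(-0.75) + (2.25)·(2.25)) / 3 = 8.75/3 = 2.9167
  S = [[1.5833, 1.4167],
 [1.4167, 2.9167]].

Step 3 — invert S. det(S) = 1.5833·2.9167 - (1.4167)² = 2.6111.
  S^{-1} = (1/det) · [[d, -b], [-b, a]] = [[1.117, -0.5426],
 [-0.5426, 0.6064]].

Step 4 — quadratic form (x̄ - mu_0)^T · S^{-1} · (x̄ - mu_0):
  S^{-1} · (x̄ - mu_0) = (-0.7021, 0.2553),
  (x̄ - mu_0)^T · [...] = (-0.75)·(-0.7021) + (-0.25)·(0.2553) = 0.4628.

Step 5 — scale by n: T² = 4 · 0.4628 = 1.8511.

T² ≈ 1.8511


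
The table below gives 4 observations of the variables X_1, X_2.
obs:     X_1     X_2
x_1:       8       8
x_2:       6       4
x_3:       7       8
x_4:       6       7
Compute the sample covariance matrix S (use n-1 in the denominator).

Step 1 — column means:
  mean(X_1) = (8 + 6 + 7 + 6) / 4 = 27/4 = 6.75
  mean(X_2) = (8 + 4 + 8 + 7) / 4 = 27/4 = 6.75

Step 2 — sample covariance S[i,j] = (1/(n-1)) · Σ_k (x_{k,i} - mean_i) · (x_{k,j} - mean_j), with n-1 = 3.
  S[X_1,X_1] = ((1.25)·(1.25) + (-0.75)·(-0.75) + (0.25)·(0.25) + (-0.75)·(-0.75)) / 3 = 2.75/3 = 0.9167
  S[X_1,X_2] = ((1.25)·(1.25) + (-0.75)·(-2.75) + (0.25)·(1.25) + (-0.75)·(0.25)) / 3 = 3.75/3 = 1.25
  S[X_2,X_2] = ((1.25)·(1.25) + (-2.75)·(-2.75) + (1.25)·(1.25) + (0.25)·(0.25)) / 3 = 10.75/3 = 3.5833

S is symmetric (S[j,i] = S[i,j]). Assembling:

S = [[0.9167, 1.25],
 [1.25, 3.5833]]


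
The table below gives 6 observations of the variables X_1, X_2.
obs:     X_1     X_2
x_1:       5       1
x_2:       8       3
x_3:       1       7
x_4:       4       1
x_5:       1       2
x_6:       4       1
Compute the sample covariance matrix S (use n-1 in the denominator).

Step 1 — column means:
  mean(X_1) = (5 + 8 + 1 + 4 + 1 + 4) / 6 = 23/6 = 3.8333
  mean(X_2) = (1 + 3 + 7 + 1 + 2 + 1) / 6 = 15/6 = 2.5

Step 2 — sample covariance S[i,j] = (1/(n-1)) · Σ_k (x_{k,i} - mean_i) · (x_{k,j} - mean_j), with n-1 = 5.
  S[X_1,X_1] = ((1.1667)·(1.1667) + (4.1667)·(4.1667) + (-2.8333)·(-2.8333) + (0.1667)·(0.1667) + (-2.8333)·(-2.8333) + (0.1667)·(0.1667)) / 5 = 34.8333/5 = 6.9667
  S[X_1,X_2] = ((1.1667)·(-1.5) + (4.1667)·(0.5) + (-2.8333)·(4.5) + (0.1667)·(-1.5) + (-2.8333)·(-0.5) + (0.1667)·(-1.5)) / 5 = -11.5/5 = -2.3
  S[X_2,X_2] = ((-1.5)·(-1.5) + (0.5)·(0.5) + (4.5)·(4.5) + (-1.5)·(-1.5) + (-0.5)·(-0.5) + (-1.5)·(-1.5)) / 5 = 27.5/5 = 5.5

S is symmetric (S[j,i] = S[i,j]). Assembling:

S = [[6.9667, -2.3],
 [-2.3, 5.5]]


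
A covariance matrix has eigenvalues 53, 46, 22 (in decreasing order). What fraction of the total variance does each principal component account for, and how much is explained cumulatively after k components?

Step 1 — total variance = trace(Sigma) = Σ λ_i = 53 + 46 + 22 = 121.

Step 2 — fraction explained by component i = λ_i / Σ λ:
  PC1: 53/121 = 0.438
  PC2: 46/121 = 0.3802
  PC3: 22/121 = 0.1818

Step 3 — cumulative fraction after k components = (λ_1 + ... + λ_k) / Σ λ:
  k = 1: 53/121 = 0.438
  k = 2: (53 + 46)/121 = 99/121 = 0.8182
  k = 3: (53 + 46 + 22)/121 = 121/121 = 1

Summary (fraction, with percent):

explained: PC1 0.438 (43.8%), PC2 0.3802 (38.02%), PC3 0.1818 (18.18%);  cumulative: 0.438, 0.8182, 1


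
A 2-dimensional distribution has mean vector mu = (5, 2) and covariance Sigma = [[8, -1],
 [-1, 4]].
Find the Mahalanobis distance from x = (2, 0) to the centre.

Step 1 — centre the observation: (x - mu) = (-3, -2).

Step 2 — invert Sigma. det(Sigma) = 8·4 - (-1)² = 31.
  Sigma^{-1} = (1/det) · [[d, -b], [-b, a]] = [[0.129, 0.0323],
 [0.0323, 0.2581]].

Step 3 — form the quadratic (x - mu)^T · Sigma^{-1} · (x - mu):
  Sigma^{-1} · (x - mu) = (-0.4516, -0.6129).
  (x - mu)^T · [Sigma^{-1} · (x - mu)] = (-3)·(-0.4516) + (-2)·(-0.6129) = 2.5806.

Step 4 — take square root: d = √(2.5806) ≈ 1.6064.

d(x, mu) = √(2.5806) ≈ 1.6064


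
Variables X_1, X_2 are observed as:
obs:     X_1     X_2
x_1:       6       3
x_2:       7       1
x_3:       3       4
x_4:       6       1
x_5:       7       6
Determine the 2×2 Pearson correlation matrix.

Step 1 — column means:
  mean(X_1) = (6 + 7 + 3 + 6 + 7) / 5 = 29/5 = 5.8
  mean(X_2) = (3 + 1 + 4 + 1 + 6) / 5 = 15/5 = 3

Step 2 — sample variances and covariances s[i,j] = (1/(n-1)) · Σ_k (x_{k,i} - mean_i) · (x_{k,j} - mean_j), with n-1 = 4:
  s[X_1,X_1] = ((0.2)·(0.2) + (1.2)·(1.2) + (-2.8)·(-2.8) + (0.2)·(0.2) + (1.2)·(1.2)) / 4 = 10.8/4 = 2.7
  s[X_1,X_2] = ((0.2)·(0) + (1.2)·(-2) + (-2.8)·(1) + (0.2)·(-2) + (1.2)·(3)) / 4 = -2/4 = -0.5
  s[X_2,X_2] = ((0)·(0) + (-2)·(-2) + (1)·(1) + (-2)·(-2) + (3)·(3)) / 4 = 18/4 = 4.5
  Sample standard deviations s_i = √(s[i,i]):
  s(X_1) = √(2.7) = 1.6432
  s(X_2) = √(4.5) = 2.1213

Step 3 — r_{ij} = s_{ij} / (s_i · s_j):
  r[X_1,X_1] = 1 (diagonal).
  r[X_1,X_2] = -0.5 / (1.6432 · 2.1213) = -0.5 / 3.4857 = -0.1434
  r[X_2,X_2] = 1 (diagonal).

R is symmetric with unit diagonal. Assembling:

R = [[1, -0.1434],
 [-0.1434, 1]]


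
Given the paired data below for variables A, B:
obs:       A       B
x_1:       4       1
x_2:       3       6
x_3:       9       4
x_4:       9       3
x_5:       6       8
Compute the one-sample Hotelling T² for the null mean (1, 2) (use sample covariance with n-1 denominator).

Step 1 — sample mean vector:
  mean(A) = (4 + 3 + 9 + 9 + 6) / 5 = 31/5 = 6.2
  mean(B) = (1 + 6 + 4 + 3 + 8) / 5 = 22/5 = 4.4
  x̄ = (6.2, 4.4),  deviation x̄ - mu_0 = (6.2, 4.4) - (1, 2) = (5.2, 2.4).

Step 2 — sample covariance matrix, S[i,j] = (1/(n-1)) · Σ_k (x_{k,i} - mean_i) · (x_{k,j} - mean_j), divisor n-1 = 4:
  S[A,A] = ((-2.2)·(-2.2) + (-3.2)·(-3.2) + (2.8)·(2.8) + (2.8)·(2.8) + (-0.2)·(-0.2)) / 4 = 30.8/4 = 7.7
  S[A,B] = ((-2.2)·(-3.4) + (-3.2)·(1.6) + (2.8)·(-0.4) + (2.8)·(-1.4) + (-0.2)·(3.6)) / 4 = -3.4/4 = -0.85
  S[B,B] = ((-3.4)·(-3.4) + (1.6)·(1.6) + (-0.4)·(-0.4) + (-1.4)·(-1.4) + (3.6)·(3.6)) / 4 = 29.2/4 = 7.3
  S = [[7.7, -0.85],
 [-0.85, 7.3]].

Step 3 — invert S. det(S) = 7.7·7.3 - (-0.85)² = 55.4875.
  S^{-1} = (1/det) · [[d, -b], [-b, a]] = [[0.1316, 0.0153],
 [0.0153, 0.1388]].

Step 4 — quadratic form (x̄ - mu_0)^T · S^{-1} · (x̄ - mu_0):
  S^{-1} · (x̄ - mu_0) = (0.7209, 0.4127),
  (x̄ - mu_0)^T · [...] = (5.2)·(0.7209) + (2.4)·(0.4127) = 4.7391.

Step 5 — scale by n: T² = 5 · 4.7391 = 23.6954.

T² ≈ 23.6954
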